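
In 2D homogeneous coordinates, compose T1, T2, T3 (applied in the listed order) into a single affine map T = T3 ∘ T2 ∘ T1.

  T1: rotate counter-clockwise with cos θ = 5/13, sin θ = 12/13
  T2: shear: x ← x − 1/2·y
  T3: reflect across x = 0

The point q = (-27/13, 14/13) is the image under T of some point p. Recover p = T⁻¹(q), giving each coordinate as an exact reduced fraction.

p = (2, -2)

T1 = [5/13 -12/13 0; 12/13 5/13 0; 0 0 1]
T2·T1 = [-1/13 -29/26 0; 12/13 5/13 0; 0 0 1]
T3·…·T1 = [1/13 29/26 0; 12/13 5/13 0; 0 0 1]
det M = -1; M⁻¹ = [-5/13 29/26 0; 12/13 -1/13 0; 0 0 1]
M⁻¹ · (-27/13, 14/13)ᵀ = (2, -2)ᵀ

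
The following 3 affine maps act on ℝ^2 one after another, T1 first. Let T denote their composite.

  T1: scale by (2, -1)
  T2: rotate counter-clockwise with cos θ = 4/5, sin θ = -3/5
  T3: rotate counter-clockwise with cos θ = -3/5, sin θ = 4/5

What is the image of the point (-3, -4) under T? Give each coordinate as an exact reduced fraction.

T1 scale by (2, -1): (-3, -4) → (-6, 4)
T2 rotate counter-clockwise with cos θ = 4/5, sin θ = -3/5: (-6, 4) → (-12/5, 34/5)
T3 rotate counter-clockwise with cos θ = -3/5, sin θ = 4/5: (-12/5, 34/5) → (-4, -6)

T(p) = (-4, -6)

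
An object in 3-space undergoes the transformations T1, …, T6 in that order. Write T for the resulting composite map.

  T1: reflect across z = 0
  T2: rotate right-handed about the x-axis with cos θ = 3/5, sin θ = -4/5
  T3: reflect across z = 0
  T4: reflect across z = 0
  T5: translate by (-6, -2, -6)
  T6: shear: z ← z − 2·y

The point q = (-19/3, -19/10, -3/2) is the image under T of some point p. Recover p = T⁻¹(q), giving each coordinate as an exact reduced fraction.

T1 = [1 0 0 0; 0 1 0 0; 0 0 -1 0; 0 0 0 1]
T2·T1 = [1 0 0 0; 0 3/5 -4/5 0; 0 -4/5 -3/5 0; 0 0 0 1]
T3·…·T1 = [1 0 0 0; 0 3/5 -4/5 0; 0 4/5 3/5 0; 0 0 0 1]
T4·…·T1 = [1 0 0 0; 0 3/5 -4/5 0; 0 -4/5 -3/5 0; 0 0 0 1]
T5·…·T1 = [1 0 0 -6; 0 3/5 -4/5 -2; 0 -4/5 -3/5 -6; 0 0 0 1]
T6·…·T1 = [1 0 0 -6; 0 3/5 -4/5 -2; 0 -2 1 -2; 0 0 0 1]
det M = -1; M⁻¹ = [1 0 0 6; 0 -1 -4/5 -18/5; 0 -2 -3/5 -26/5; 0 0 0 1]
M⁻¹ · (-19/3, -19/10, -3/2)ᵀ = (-1/3, -1/2, -1/2)ᵀ

p = (-1/3, -1/2, -1/2)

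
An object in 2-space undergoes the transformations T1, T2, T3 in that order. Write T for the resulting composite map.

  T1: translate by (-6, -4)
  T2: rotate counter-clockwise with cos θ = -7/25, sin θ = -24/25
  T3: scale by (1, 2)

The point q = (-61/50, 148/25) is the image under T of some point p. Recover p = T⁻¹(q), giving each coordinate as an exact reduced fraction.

T1 = [1 0 -6; 0 1 -4; 0 0 1]
T2·T1 = [-7/25 24/25 -54/25; -24/25 -7/25 172/25; 0 0 1]
T3·…·T1 = [-7/25 24/25 -54/25; -48/25 -14/25 344/25; 0 0 1]
det M = 2; M⁻¹ = [-7/25 -12/25 6; 24/25 -7/50 4; 0 0 1]
M⁻¹ · (-61/50, 148/25)ᵀ = (7/2, 2)ᵀ

p = (7/2, 2)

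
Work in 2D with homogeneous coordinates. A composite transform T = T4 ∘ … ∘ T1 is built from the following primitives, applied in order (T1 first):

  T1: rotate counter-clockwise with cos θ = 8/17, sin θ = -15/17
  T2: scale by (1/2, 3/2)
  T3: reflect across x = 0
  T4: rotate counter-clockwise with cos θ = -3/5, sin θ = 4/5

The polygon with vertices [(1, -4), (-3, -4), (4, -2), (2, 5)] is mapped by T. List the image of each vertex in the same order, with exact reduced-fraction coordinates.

image vertices: (12/5, 631/170), (-12/5, 219/170), (27/5, 338/85), (9/10, -227/85)

T1 rotate counter-clockwise with cos θ = 8/17, sin θ = -15/17: (1, -4) → (-52/17, -47/17); (-3, -4) → (-84/17, 13/17); (4, -2) → (2/17, -76/17); (2, 5) → (91/17, 10/17)
T2 scale by (1/2, 3/2): (-52/17, -47/17) → (-26/17, -141/34); (-84/17, 13/17) → (-42/17, 39/34); (2/17, -76/17) → (1/17, -114/17); (91/17, 10/17) → (91/34, 15/17)
T3 reflect across x = 0: (-26/17, -141/34) → (26/17, -141/34); (-42/17, 39/34) → (42/17, 39/34); (1/17, -114/17) → (-1/17, -114/17); (91/34, 15/17) → (-91/34, 15/17)
T4 rotate counter-clockwise with cos θ = -3/5, sin θ = 4/5: (26/17, -141/34) → (12/5, 631/170); (42/17, 39/34) → (-12/5, 219/170); (-1/17, -114/17) → (27/5, 338/85); (-91/34, 15/17) → (9/10, -227/85)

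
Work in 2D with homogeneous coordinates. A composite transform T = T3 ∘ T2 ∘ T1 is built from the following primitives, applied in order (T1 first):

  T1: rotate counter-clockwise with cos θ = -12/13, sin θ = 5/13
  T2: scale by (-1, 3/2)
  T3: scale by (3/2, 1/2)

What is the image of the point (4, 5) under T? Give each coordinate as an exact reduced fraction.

T(p) = (219/26, -30/13)

T1 rotate counter-clockwise with cos θ = -12/13, sin θ = 5/13: (4, 5) → (-73/13, -40/13)
T2 scale by (-1, 3/2): (-73/13, -40/13) → (73/13, -60/13)
T3 scale by (3/2, 1/2): (73/13, -60/13) → (219/26, -30/13)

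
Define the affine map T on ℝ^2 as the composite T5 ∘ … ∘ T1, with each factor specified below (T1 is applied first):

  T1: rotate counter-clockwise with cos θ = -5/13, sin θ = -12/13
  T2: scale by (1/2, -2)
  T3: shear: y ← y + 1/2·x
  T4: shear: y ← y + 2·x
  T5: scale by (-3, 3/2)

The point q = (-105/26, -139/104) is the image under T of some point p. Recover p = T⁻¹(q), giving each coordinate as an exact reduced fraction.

p = (-3, 5/3)

T1 = [-5/13 12/13 0; -12/13 -5/13 0; 0 0 1]
T2·T1 = [-5/26 6/13 0; 24/13 10/13 0; 0 0 1]
T3·…·T1 = [-5/26 6/13 0; 7/4 1 0; 0 0 1]
T4·…·T1 = [-5/26 6/13 0; 71/52 25/13 0; 0 0 1]
T5·…·T1 = [15/26 -18/13 0; 213/104 75/26 0; 0 0 1]
det M = 9/2; M⁻¹ = [25/39 4/13 0; -71/156 5/39 0; 0 0 1]
M⁻¹ · (-105/26, -139/104)ᵀ = (-3, 5/3)ᵀ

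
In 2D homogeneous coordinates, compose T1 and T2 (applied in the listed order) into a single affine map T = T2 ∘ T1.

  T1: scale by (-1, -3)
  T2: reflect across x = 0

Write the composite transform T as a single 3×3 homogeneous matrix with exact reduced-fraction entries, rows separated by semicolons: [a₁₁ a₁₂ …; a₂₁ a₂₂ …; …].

T1 = [-1 0 0; 0 -3 0; 0 0 1]
T2·T1 = [1 0 0; 0 -3 0; 0 0 1]

T = [1 0 0; 0 -3 0; 0 0 1]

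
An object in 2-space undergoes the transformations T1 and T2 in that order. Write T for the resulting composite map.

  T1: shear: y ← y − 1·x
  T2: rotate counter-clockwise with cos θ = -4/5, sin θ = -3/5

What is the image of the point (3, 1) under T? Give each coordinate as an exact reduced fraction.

T1 shear: y ← y − 1·x: (3, 1) → (3, -2)
T2 rotate counter-clockwise with cos θ = -4/5, sin θ = -3/5: (3, -2) → (-18/5, -1/5)

T(p) = (-18/5, -1/5)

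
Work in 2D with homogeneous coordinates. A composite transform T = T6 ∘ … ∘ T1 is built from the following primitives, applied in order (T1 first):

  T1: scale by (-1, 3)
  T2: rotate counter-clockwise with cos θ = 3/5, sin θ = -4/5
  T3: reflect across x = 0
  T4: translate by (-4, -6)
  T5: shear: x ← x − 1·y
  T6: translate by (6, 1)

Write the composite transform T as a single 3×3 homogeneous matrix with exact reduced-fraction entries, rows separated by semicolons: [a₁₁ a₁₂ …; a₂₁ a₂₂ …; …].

T1 = [-1 0 0; 0 3 0; 0 0 1]
T2·T1 = [-3/5 12/5 0; 4/5 9/5 0; 0 0 1]
T3·…·T1 = [3/5 -12/5 0; 4/5 9/5 0; 0 0 1]
T4·…·T1 = [3/5 -12/5 -4; 4/5 9/5 -6; 0 0 1]
T5·…·T1 = [-1/5 -21/5 2; 4/5 9/5 -6; 0 0 1]
T6·…·T1 = [-1/5 -21/5 8; 4/5 9/5 -5; 0 0 1]

T = [-1/5 -21/5 8; 4/5 9/5 -5; 0 0 1]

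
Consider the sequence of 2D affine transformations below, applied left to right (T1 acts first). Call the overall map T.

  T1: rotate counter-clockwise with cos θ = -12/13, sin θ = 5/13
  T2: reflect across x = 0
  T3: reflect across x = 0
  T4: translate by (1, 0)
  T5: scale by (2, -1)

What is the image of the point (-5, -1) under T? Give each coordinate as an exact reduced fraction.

T1 rotate counter-clockwise with cos θ = -12/13, sin θ = 5/13: (-5, -1) → (5, -1)
T2 reflect across x = 0: (5, -1) → (-5, -1)
T3 reflect across x = 0: (-5, -1) → (5, -1)
T4 translate by (1, 0): (5, -1) → (6, -1)
T5 scale by (2, -1): (6, -1) → (12, 1)

T(p) = (12, 1)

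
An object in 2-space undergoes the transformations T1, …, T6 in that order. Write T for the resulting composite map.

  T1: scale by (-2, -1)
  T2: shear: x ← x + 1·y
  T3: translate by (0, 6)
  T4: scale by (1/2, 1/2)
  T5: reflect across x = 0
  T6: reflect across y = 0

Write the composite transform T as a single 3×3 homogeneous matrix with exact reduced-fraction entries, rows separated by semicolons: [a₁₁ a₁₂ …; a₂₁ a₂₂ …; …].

T1 = [-2 0 0; 0 -1 0; 0 0 1]
T2·T1 = [-2 -1 0; 0 -1 0; 0 0 1]
T3·…·T1 = [-2 -1 0; 0 -1 6; 0 0 1]
T4·…·T1 = [-1 -1/2 0; 0 -1/2 3; 0 0 1]
T5·…·T1 = [1 1/2 0; 0 -1/2 3; 0 0 1]
T6·…·T1 = [1 1/2 0; 0 1/2 -3; 0 0 1]

T = [1 1/2 0; 0 1/2 -3; 0 0 1]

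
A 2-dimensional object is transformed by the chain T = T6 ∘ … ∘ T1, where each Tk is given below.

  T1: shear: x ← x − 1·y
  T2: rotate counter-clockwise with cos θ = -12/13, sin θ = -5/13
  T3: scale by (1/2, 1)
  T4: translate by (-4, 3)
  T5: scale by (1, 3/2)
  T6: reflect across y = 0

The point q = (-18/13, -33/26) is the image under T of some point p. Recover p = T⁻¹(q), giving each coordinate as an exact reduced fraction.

T1 = [1 -1 0; 0 1 0; 0 0 1]
T2·T1 = [-12/13 17/13 0; -5/13 -7/13 0; 0 0 1]
T3·…·T1 = [-6/13 17/26 0; -5/13 -7/13 0; 0 0 1]
T4·…·T1 = [-6/13 17/26 -4; -5/13 -7/13 3; 0 0 1]
T5·…·T1 = [-6/13 17/26 -4; -15/26 -21/26 9/2; 0 0 1]
T6·…·T1 = [-6/13 17/26 -4; 15/26 21/26 -9/2; 0 0 1]
det M = -3/4; M⁻¹ = [-14/13 34/39 -5/13; 10/13 8/13 76/13; 0 0 1]
M⁻¹ · (-18/13, -33/26)ᵀ = (0, 4)ᵀ

p = (0, 4)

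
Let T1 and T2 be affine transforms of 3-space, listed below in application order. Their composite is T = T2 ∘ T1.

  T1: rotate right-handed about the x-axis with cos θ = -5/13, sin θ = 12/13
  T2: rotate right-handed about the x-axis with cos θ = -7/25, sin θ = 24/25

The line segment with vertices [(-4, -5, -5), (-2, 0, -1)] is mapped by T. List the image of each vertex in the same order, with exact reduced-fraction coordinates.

image vertices: (-4, 49/65, 457/65), (-2, -204/325, 253/325)

T1 rotate right-handed about the x-axis with cos θ = -5/13, sin θ = 12/13: (-4, -5, -5) → (-4, 85/13, -35/13); (-2, 0, -1) → (-2, 12/13, 5/13)
T2 rotate right-handed about the x-axis with cos θ = -7/25, sin θ = 24/25: (-4, 85/13, -35/13) → (-4, 49/65, 457/65); (-2, 12/13, 5/13) → (-2, -204/325, 253/325)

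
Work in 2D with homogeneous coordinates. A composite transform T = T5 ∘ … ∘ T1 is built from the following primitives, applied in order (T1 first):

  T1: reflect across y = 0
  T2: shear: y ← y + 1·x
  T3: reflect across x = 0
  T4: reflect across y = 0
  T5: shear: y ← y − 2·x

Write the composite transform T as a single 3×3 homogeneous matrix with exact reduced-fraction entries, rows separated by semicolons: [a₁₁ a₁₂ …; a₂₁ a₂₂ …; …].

T1 = [1 0 0; 0 -1 0; 0 0 1]
T2·T1 = [1 0 0; 1 -1 0; 0 0 1]
T3·…·T1 = [-1 0 0; 1 -1 0; 0 0 1]
T4·…·T1 = [-1 0 0; -1 1 0; 0 0 1]
T5·…·T1 = [-1 0 0; 1 1 0; 0 0 1]

T = [-1 0 0; 1 1 0; 0 0 1]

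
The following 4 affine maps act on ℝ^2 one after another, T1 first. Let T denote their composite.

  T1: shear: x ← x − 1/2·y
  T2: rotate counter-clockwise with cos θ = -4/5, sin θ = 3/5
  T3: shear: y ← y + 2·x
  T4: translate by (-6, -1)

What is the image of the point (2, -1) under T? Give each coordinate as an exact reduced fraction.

T(p) = (-37/5, -3/2)

T1 shear: x ← x − 1/2·y: (2, -1) → (5/2, -1)
T2 rotate counter-clockwise with cos θ = -4/5, sin θ = 3/5: (5/2, -1) → (-7/5, 23/10)
T3 shear: y ← y + 2·x: (-7/5, 23/10) → (-7/5, -1/2)
T4 translate by (-6, -1): (-7/5, -1/2) → (-37/5, -3/2)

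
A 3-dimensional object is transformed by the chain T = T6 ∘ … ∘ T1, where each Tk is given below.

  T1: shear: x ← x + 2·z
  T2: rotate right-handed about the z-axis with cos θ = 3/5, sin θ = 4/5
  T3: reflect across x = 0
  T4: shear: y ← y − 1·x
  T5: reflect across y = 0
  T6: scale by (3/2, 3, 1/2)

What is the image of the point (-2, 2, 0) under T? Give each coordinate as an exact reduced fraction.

T1 shear: x ← x + 2·z: (-2, 2, 0) → (-2, 2, 0)
T2 rotate right-handed about the z-axis with cos θ = 3/5, sin θ = 4/5: (-2, 2, 0) → (-14/5, -2/5, 0)
T3 reflect across x = 0: (-14/5, -2/5, 0) → (14/5, -2/5, 0)
T4 shear: y ← y − 1·x: (14/5, -2/5, 0) → (14/5, -16/5, 0)
T5 reflect across y = 0: (14/5, -16/5, 0) → (14/5, 16/5, 0)
T6 scale by (3/2, 3, 1/2): (14/5, 16/5, 0) → (21/5, 48/5, 0)

T(p) = (21/5, 48/5, 0)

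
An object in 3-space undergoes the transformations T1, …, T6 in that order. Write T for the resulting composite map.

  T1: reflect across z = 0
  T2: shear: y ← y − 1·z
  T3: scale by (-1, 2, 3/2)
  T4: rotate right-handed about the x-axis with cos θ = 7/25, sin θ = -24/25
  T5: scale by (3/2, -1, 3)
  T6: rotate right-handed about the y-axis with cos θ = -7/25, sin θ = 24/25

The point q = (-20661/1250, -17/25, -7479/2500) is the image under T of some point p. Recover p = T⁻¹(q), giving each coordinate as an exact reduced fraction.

p = (-5, 2, 1/2)

T1 = [1 0 0 0; 0 1 0 0; 0 0 -1 0; 0 0 0 1]
T2·T1 = [1 0 0 0; 0 1 1 0; 0 0 -1 0; 0 0 0 1]
T3·…·T1 = [-1 0 0 0; 0 2 2 0; 0 0 -3/2 0; 0 0 0 1]
T4·…·T1 = [-1 0 0 0; 0 14/25 -22/25 0; 0 -48/25 -117/50 0; 0 0 0 1]
T5·…·T1 = [-3/2 0 0 0; 0 -14/25 22/25 0; 0 -144/25 -351/50 0; 0 0 0 1]
T6·…·T1 = [21/50 -3456/625 -4212/625 0; 0 -14/25 22/25 0; 36/25 1008/625 2457/1250 0; 0 0 0 1]
det M = -27/2; M⁻¹ = [14/75 0 16/25 0; -176/1875 -39/50 154/5625 0; -112/1875 16/25 98/5625 0; 0 0 0 1]
M⁻¹ · (-20661/1250, -17/25, -7479/2500)ᵀ = (-5, 2, 1/2)ᵀ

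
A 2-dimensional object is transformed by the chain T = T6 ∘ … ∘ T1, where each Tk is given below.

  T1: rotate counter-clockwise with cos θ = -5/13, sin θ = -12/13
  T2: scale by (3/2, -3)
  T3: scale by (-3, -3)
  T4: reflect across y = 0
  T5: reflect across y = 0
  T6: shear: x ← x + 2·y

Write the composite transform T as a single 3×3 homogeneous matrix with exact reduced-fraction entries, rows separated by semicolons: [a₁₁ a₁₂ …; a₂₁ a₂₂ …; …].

T = [-387/26 -144/13 0; -108/13 -45/13 0; 0 0 1]

T1 = [-5/13 12/13 0; -12/13 -5/13 0; 0 0 1]
T2·T1 = [-15/26 18/13 0; 36/13 15/13 0; 0 0 1]
T3·…·T1 = [45/26 -54/13 0; -108/13 -45/13 0; 0 0 1]
T4·…·T1 = [45/26 -54/13 0; 108/13 45/13 0; 0 0 1]
T5·…·T1 = [45/26 -54/13 0; -108/13 -45/13 0; 0 0 1]
T6·…·T1 = [-387/26 -144/13 0; -108/13 -45/13 0; 0 0 1]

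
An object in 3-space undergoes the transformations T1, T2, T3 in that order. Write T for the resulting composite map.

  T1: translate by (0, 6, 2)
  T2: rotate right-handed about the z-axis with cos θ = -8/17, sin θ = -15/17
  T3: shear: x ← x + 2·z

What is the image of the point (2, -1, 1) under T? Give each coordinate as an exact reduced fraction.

T1 translate by (0, 6, 2): (2, -1, 1) → (2, 5, 3)
T2 rotate right-handed about the z-axis with cos θ = -8/17, sin θ = -15/17: (2, 5, 3) → (59/17, -70/17, 3)
T3 shear: x ← x + 2·z: (59/17, -70/17, 3) → (161/17, -70/17, 3)

T(p) = (161/17, -70/17, 3)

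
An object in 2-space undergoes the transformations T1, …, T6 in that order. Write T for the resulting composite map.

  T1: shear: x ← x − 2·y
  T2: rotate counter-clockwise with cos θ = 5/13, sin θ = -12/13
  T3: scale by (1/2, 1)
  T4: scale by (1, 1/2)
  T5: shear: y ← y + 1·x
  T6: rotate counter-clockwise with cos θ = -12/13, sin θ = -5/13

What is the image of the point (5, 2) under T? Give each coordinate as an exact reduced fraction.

T(p) = (-213/338, -469/338)

T1 shear: x ← x − 2·y: (5, 2) → (1, 2)
T2 rotate counter-clockwise with cos θ = 5/13, sin θ = -12/13: (1, 2) → (29/13, -2/13)
T3 scale by (1/2, 1): (29/13, -2/13) → (29/26, -2/13)
T4 scale by (1, 1/2): (29/26, -2/13) → (29/26, -1/13)
T5 shear: y ← y + 1·x: (29/26, -1/13) → (29/26, 27/26)
T6 rotate counter-clockwise with cos θ = -12/13, sin θ = -5/13: (29/26, 27/26) → (-213/338, -469/338)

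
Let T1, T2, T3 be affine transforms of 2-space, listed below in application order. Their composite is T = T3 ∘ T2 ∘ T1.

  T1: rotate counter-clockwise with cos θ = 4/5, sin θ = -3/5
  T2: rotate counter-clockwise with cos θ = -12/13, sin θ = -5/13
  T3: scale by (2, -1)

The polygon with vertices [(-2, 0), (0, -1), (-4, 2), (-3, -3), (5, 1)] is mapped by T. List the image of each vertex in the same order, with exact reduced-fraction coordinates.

T1 rotate counter-clockwise with cos θ = 4/5, sin θ = -3/5: (-2, 0) → (-8/5, 6/5); (0, -1) → (-3/5, -4/5); (-4, 2) → (-2, 4); (-3, -3) → (-21/5, -3/5); (5, 1) → (23/5, -11/5)
T2 rotate counter-clockwise with cos θ = -12/13, sin θ = -5/13: (-8/5, 6/5) → (126/65, -32/65); (-3/5, -4/5) → (16/65, 63/65); (-2, 4) → (44/13, -38/13); (-21/5, -3/5) → (237/65, 141/65); (23/5, -11/5) → (-331/65, 17/65)
T3 scale by (2, -1): (126/65, -32/65) → (252/65, 32/65); (16/65, 63/65) → (32/65, -63/65); (44/13, -38/13) → (88/13, 38/13); (237/65, 141/65) → (474/65, -141/65); (-331/65, 17/65) → (-662/65, -17/65)

image vertices: (252/65, 32/65), (32/65, -63/65), (88/13, 38/13), (474/65, -141/65), (-662/65, -17/65)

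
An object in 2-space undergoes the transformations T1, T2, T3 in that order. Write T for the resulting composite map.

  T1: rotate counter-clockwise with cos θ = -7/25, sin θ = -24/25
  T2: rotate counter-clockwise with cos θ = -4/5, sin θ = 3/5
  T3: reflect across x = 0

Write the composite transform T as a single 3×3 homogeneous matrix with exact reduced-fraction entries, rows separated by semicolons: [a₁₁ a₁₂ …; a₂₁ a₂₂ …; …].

T = [-4/5 3/5 0; 3/5 4/5 0; 0 0 1]

T1 = [-7/25 24/25 0; -24/25 -7/25 0; 0 0 1]
T2·T1 = [4/5 -3/5 0; 3/5 4/5 0; 0 0 1]
T3·…·T1 = [-4/5 3/5 0; 3/5 4/5 0; 0 0 1]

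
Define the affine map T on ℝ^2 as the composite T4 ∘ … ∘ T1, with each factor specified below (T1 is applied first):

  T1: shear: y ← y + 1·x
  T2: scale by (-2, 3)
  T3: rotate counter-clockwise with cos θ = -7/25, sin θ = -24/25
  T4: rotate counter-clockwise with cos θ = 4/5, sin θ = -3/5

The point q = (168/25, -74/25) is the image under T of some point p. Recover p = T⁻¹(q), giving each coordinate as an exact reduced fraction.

p = (9/5, 1/3)

T1 = [1 0 0; 1 1 0; 0 0 1]
T2·T1 = [-2 0 0; 3 3 0; 0 0 1]
T3·…·T1 = [86/25 72/25 0; 27/25 -21/25 0; 0 0 1]
T4·…·T1 = [17/5 9/5 0; -6/5 -12/5 0; 0 0 1]
det M = -6; M⁻¹ = [2/5 3/10 0; -1/5 -17/30 0; 0 0 1]
M⁻¹ · (168/25, -74/25)ᵀ = (9/5, 1/3)ᵀ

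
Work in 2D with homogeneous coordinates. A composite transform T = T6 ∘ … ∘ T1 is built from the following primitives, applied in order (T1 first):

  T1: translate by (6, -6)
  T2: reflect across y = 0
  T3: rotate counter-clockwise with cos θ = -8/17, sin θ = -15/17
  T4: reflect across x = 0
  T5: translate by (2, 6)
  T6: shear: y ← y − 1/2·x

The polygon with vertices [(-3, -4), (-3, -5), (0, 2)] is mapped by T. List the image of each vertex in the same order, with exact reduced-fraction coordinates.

image vertices: (-92/17, 23/17), (-107/17, 45/34), (22/17, -31/17)

T1 translate by (6, -6): (-3, -4) → (3, -10); (-3, -5) → (3, -11); (0, 2) → (6, -4)
T2 reflect across y = 0: (3, -10) → (3, 10); (3, -11) → (3, 11); (6, -4) → (6, 4)
T3 rotate counter-clockwise with cos θ = -8/17, sin θ = -15/17: (3, 10) → (126/17, -125/17); (3, 11) → (141/17, -133/17); (6, 4) → (12/17, -122/17)
T4 reflect across x = 0: (126/17, -125/17) → (-126/17, -125/17); (141/17, -133/17) → (-141/17, -133/17); (12/17, -122/17) → (-12/17, -122/17)
T5 translate by (2, 6): (-126/17, -125/17) → (-92/17, -23/17); (-141/17, -133/17) → (-107/17, -31/17); (-12/17, -122/17) → (22/17, -20/17)
T6 shear: y ← y − 1/2·x: (-92/17, -23/17) → (-92/17, 23/17); (-107/17, -31/17) → (-107/17, 45/34); (22/17, -20/17) → (22/17, -31/17)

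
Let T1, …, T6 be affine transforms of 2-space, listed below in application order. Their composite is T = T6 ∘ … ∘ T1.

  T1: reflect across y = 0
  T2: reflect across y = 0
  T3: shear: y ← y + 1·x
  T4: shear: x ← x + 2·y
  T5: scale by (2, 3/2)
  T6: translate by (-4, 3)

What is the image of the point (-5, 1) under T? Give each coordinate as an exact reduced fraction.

T1 reflect across y = 0: (-5, 1) → (-5, -1)
T2 reflect across y = 0: (-5, -1) → (-5, 1)
T3 shear: y ← y + 1·x: (-5, 1) → (-5, -4)
T4 shear: x ← x + 2·y: (-5, -4) → (-13, -4)
T5 scale by (2, 3/2): (-13, -4) → (-26, -6)
T6 translate by (-4, 3): (-26, -6) → (-30, -3)

T(p) = (-30, -3)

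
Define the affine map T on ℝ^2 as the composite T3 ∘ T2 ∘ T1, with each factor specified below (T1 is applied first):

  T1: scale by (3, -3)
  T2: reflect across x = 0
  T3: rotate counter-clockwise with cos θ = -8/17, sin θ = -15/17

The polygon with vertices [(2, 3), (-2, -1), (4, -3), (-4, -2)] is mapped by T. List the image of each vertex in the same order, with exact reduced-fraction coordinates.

T1 scale by (3, -3): (2, 3) → (6, -9); (-2, -1) → (-6, 3); (4, -3) → (12, 9); (-4, -2) → (-12, 6)
T2 reflect across x = 0: (6, -9) → (-6, -9); (-6, 3) → (6, 3); (12, 9) → (-12, 9); (-12, 6) → (12, 6)
T3 rotate counter-clockwise with cos θ = -8/17, sin θ = -15/17: (-6, -9) → (-87/17, 162/17); (6, 3) → (-3/17, -114/17); (-12, 9) → (231/17, 108/17); (12, 6) → (-6/17, -228/17)

image vertices: (-87/17, 162/17), (-3/17, -114/17), (231/17, 108/17), (-6/17, -228/17)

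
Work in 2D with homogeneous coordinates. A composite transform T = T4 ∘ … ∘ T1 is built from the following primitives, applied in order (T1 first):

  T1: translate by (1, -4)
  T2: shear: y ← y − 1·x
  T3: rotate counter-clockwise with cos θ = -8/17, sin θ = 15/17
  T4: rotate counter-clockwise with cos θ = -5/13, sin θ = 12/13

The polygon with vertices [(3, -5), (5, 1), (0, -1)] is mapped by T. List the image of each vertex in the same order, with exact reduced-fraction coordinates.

image vertices: (-2783/221, 1136/221), (-183/17, 18/17), (-1166/221, 669/221)

T1 translate by (1, -4): (3, -5) → (4, -9); (5, 1) → (6, -3); (0, -1) → (1, -5)
T2 shear: y ← y − 1·x: (4, -9) → (4, -13); (6, -3) → (6, -9); (1, -5) → (1, -6)
T3 rotate counter-clockwise with cos θ = -8/17, sin θ = 15/17: (4, -13) → (163/17, 164/17); (6, -9) → (87/17, 162/17); (1, -6) → (82/17, 63/17)
T4 rotate counter-clockwise with cos θ = -5/13, sin θ = 12/13: (163/17, 164/17) → (-2783/221, 1136/221); (87/17, 162/17) → (-183/17, 18/17); (82/17, 63/17) → (-1166/221, 669/221)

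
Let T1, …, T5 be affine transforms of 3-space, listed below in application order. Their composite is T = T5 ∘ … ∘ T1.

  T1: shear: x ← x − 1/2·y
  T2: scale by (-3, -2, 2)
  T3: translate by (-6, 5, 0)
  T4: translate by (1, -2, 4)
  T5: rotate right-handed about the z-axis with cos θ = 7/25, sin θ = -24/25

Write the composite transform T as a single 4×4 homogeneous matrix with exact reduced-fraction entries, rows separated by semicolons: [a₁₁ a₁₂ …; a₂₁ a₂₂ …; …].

T1 = [1 -1/2 0 0; 0 1 0 0; 0 0 1 0; 0 0 0 1]
T2·T1 = [-3 3/2 0 0; 0 -2 0 0; 0 0 2 0; 0 0 0 1]
T3·…·T1 = [-3 3/2 0 -6; 0 -2 0 5; 0 0 2 0; 0 0 0 1]
T4·…·T1 = [-3 3/2 0 -5; 0 -2 0 3; 0 0 2 4; 0 0 0 1]
T5·…·T1 = [-21/25 -3/2 0 37/25; 72/25 -2 0 141/25; 0 0 2 4; 0 0 0 1]

T = [-21/25 -3/2 0 37/25; 72/25 -2 0 141/25; 0 0 2 4; 0 0 0 1]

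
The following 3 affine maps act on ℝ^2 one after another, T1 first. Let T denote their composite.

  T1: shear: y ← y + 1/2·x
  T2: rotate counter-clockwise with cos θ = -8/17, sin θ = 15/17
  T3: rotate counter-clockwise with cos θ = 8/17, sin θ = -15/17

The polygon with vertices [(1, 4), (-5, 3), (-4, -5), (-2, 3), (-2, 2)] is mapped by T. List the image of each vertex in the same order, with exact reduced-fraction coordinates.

T1 shear: y ← y + 1/2·x: (1, 4) → (1, 9/2); (-5, 3) → (-5, 1/2); (-4, -5) → (-4, -7); (-2, 3) → (-2, 2); (-2, 2) → (-2, 1)
T2 rotate counter-clockwise with cos θ = -8/17, sin θ = 15/17: (1, 9/2) → (-151/34, -21/17); (-5, 1/2) → (65/34, -79/17); (-4, -7) → (137/17, -4/17); (-2, 2) → (-14/17, -46/17); (-2, 1) → (1/17, -38/17)
T3 rotate counter-clockwise with cos θ = 8/17, sin θ = -15/17: (-151/34, -21/17) → (-919/289, 1929/578); (65/34, -79/17) → (-925/289, -2239/578); (137/17, -4/17) → (1036/289, -2087/289); (-14/17, -46/17) → (-802/289, -158/289); (1/17, -38/17) → (-562/289, -319/289)

image vertices: (-919/289, 1929/578), (-925/289, -2239/578), (1036/289, -2087/289), (-802/289, -158/289), (-562/289, -319/289)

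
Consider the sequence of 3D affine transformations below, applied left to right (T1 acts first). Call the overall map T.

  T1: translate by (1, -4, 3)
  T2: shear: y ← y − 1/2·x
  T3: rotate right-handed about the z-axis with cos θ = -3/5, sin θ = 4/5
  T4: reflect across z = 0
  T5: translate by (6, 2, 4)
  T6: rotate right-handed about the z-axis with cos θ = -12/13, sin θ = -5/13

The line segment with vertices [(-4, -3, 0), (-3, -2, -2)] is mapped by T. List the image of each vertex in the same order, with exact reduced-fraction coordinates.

T1 translate by (1, -4, 3): (-4, -3, 0) → (-3, -7, 3); (-3, -2, -2) → (-2, -6, 1)
T2 shear: y ← y − 1/2·x: (-3, -7, 3) → (-3, -11/2, 3); (-2, -6, 1) → (-2, -5, 1)
T3 rotate right-handed about the z-axis with cos θ = -3/5, sin θ = 4/5: (-3, -11/2, 3) → (31/5, 9/10, 3); (-2, -5, 1) → (26/5, 7/5, 1)
T4 reflect across z = 0: (31/5, 9/10, 3) → (31/5, 9/10, -3); (26/5, 7/5, 1) → (26/5, 7/5, -1)
T5 translate by (6, 2, 4): (31/5, 9/10, -3) → (61/5, 29/10, 1); (26/5, 7/5, -1) → (56/5, 17/5, 3)
T6 rotate right-handed about the z-axis with cos θ = -12/13, sin θ = -5/13: (61/5, 29/10, 1) → (-1319/130, -479/65, 1); (56/5, 17/5, 3) → (-587/65, -484/65, 3)

image vertices: (-1319/130, -479/65, 1), (-587/65, -484/65, 3)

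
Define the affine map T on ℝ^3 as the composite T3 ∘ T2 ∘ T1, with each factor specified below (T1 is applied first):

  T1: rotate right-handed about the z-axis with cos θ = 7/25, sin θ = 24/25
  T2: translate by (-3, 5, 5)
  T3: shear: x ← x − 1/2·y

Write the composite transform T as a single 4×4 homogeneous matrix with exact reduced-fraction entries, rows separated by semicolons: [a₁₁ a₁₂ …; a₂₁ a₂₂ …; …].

T1 = [7/25 -24/25 0 0; 24/25 7/25 0 0; 0 0 1 0; 0 0 0 1]
T2·T1 = [7/25 -24/25 0 -3; 24/25 7/25 0 5; 0 0 1 5; 0 0 0 1]
T3·…·T1 = [-1/5 -11/10 0 -11/2; 24/25 7/25 0 5; 0 0 1 5; 0 0 0 1]

T = [-1/5 -11/10 0 -11/2; 24/25 7/25 0 5; 0 0 1 5; 0 0 0 1]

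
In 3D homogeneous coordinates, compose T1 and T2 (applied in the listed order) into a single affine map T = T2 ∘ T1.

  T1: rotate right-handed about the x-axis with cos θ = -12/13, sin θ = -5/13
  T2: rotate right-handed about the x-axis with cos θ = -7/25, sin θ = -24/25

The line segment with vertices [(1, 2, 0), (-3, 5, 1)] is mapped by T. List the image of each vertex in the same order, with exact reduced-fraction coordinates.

image vertices: (1, -72/325, 646/325), (-3, -503/325, 1579/325)

T1 rotate right-handed about the x-axis with cos θ = -12/13, sin θ = -5/13: (1, 2, 0) → (1, -24/13, -10/13); (-3, 5, 1) → (-3, -55/13, -37/13)
T2 rotate right-handed about the x-axis with cos θ = -7/25, sin θ = -24/25: (1, -24/13, -10/13) → (1, -72/325, 646/325); (-3, -55/13, -37/13) → (-3, -503/325, 1579/325)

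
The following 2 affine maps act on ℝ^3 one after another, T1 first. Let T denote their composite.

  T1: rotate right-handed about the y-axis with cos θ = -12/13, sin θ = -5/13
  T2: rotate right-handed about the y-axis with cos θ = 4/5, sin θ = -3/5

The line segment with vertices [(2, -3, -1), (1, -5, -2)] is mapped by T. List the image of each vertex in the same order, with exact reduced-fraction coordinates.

image vertices: (-142/65, -3, 31/65), (-19/13, -5, 22/13)

T1 rotate right-handed about the y-axis with cos θ = -12/13, sin θ = -5/13: (2, -3, -1) → (-19/13, -3, 22/13); (1, -5, -2) → (-2/13, -5, 29/13)
T2 rotate right-handed about the y-axis with cos θ = 4/5, sin θ = -3/5: (-19/13, -3, 22/13) → (-142/65, -3, 31/65); (-2/13, -5, 29/13) → (-19/13, -5, 22/13)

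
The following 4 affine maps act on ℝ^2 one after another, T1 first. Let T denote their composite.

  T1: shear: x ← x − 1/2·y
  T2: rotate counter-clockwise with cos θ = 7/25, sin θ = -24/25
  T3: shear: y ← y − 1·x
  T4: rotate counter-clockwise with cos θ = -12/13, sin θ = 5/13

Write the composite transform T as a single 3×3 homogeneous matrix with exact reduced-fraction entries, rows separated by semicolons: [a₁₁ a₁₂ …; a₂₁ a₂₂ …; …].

T = [71/325 -477/650 0; 407/325 241/650 0; 0 0 1]

T1 = [1 -1/2 0; 0 1 0; 0 0 1]
T2·T1 = [7/25 41/50 0; -24/25 19/25 0; 0 0 1]
T3·…·T1 = [7/25 41/50 0; -31/25 -3/50 0; 0 0 1]
T4·…·T1 = [71/325 -477/650 0; 407/325 241/650 0; 0 0 1]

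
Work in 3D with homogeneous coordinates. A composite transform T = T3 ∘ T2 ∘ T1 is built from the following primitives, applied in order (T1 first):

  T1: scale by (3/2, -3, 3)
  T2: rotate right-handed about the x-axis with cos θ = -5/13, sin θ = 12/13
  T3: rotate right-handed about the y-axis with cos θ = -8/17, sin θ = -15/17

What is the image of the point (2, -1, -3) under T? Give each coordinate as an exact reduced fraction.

T1 scale by (3/2, -3, 3): (2, -1, -3) → (3, 3, -9)
T2 rotate right-handed about the x-axis with cos θ = -5/13, sin θ = 12/13: (3, 3, -9) → (3, 93/13, 81/13)
T3 rotate right-handed about the y-axis with cos θ = -8/17, sin θ = -15/17: (3, 93/13, 81/13) → (-1527/221, 93/13, -63/221)

T(p) = (-1527/221, 93/13, -63/221)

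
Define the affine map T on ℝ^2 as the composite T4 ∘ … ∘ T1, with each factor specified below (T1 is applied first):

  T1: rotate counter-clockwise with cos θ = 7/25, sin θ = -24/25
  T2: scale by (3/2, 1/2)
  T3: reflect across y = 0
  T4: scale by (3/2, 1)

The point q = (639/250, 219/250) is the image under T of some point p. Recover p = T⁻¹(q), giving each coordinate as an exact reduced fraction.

T1 = [7/25 24/25 0; -24/25 7/25 0; 0 0 1]
T2·T1 = [21/50 36/25 0; -12/25 7/50 0; 0 0 1]
T3·…·T1 = [21/50 36/25 0; 12/25 -7/50 0; 0 0 1]
T4·…·T1 = [63/100 54/25 0; 12/25 -7/50 0; 0 0 1]
det M = -9/8; M⁻¹ = [28/225 48/25 0; 32/75 -14/25 0; 0 0 1]
M⁻¹ · (639/250, 219/250)ᵀ = (2, 3/5)ᵀ

p = (2, 3/5)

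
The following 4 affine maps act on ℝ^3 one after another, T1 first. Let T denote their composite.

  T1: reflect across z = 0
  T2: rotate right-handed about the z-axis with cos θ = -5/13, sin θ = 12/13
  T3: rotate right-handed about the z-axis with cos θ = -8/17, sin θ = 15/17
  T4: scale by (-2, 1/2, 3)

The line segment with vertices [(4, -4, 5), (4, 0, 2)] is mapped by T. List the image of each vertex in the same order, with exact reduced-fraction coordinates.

image vertices: (2488/221, -62/221, -15), (1120/221, -342/221, -6)

T1 reflect across z = 0: (4, -4, 5) → (4, -4, -5); (4, 0, 2) → (4, 0, -2)
T2 rotate right-handed about the z-axis with cos θ = -5/13, sin θ = 12/13: (4, -4, -5) → (28/13, 68/13, -5); (4, 0, -2) → (-20/13, 48/13, -2)
T3 rotate right-handed about the z-axis with cos θ = -8/17, sin θ = 15/17: (28/13, 68/13, -5) → (-1244/221, -124/221, -5); (-20/13, 48/13, -2) → (-560/221, -684/221, -2)
T4 scale by (-2, 1/2, 3): (-1244/221, -124/221, -5) → (2488/221, -62/221, -15); (-560/221, -684/221, -2) → (1120/221, -342/221, -6)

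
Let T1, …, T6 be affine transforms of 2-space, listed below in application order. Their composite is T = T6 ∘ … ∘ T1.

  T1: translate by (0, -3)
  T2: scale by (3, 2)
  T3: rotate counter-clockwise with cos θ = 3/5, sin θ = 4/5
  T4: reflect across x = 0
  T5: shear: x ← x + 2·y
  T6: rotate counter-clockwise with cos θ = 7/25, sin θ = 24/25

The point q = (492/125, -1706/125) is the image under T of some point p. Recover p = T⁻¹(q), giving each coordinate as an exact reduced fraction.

p = (-8/3, 2)

T1 = [1 0 0; 0 1 -3; 0 0 1]
T2·T1 = [3 0 0; 0 2 -6; 0 0 1]
T3·…·T1 = [9/5 -8/5 24/5; 12/5 6/5 -18/5; 0 0 1]
T4·…·T1 = [-9/5 8/5 -24/5; 12/5 6/5 -18/5; 0 0 1]
T5·…·T1 = [3 4 -12; 12/5 6/5 -18/5; 0 0 1]
T6·…·T1 = [-183/125 -4/125 12/125; 444/125 522/125 -1566/125; 0 0 1]
det M = -6; M⁻¹ = [-87/125 -2/375 0; 74/125 61/250 3; 0 0 1]
M⁻¹ · (492/125, -1706/125)ᵀ = (-8/3, 2)ᵀ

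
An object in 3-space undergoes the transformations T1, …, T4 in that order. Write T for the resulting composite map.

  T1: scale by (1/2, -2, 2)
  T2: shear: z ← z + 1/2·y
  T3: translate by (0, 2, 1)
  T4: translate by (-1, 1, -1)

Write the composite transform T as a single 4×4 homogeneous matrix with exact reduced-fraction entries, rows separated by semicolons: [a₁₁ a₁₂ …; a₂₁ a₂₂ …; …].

T = [1/2 0 0 -1; 0 -2 0 3; 0 -1 2 0; 0 0 0 1]

T1 = [1/2 0 0 0; 0 -2 0 0; 0 0 2 0; 0 0 0 1]
T2·T1 = [1/2 0 0 0; 0 -2 0 0; 0 -1 2 0; 0 0 0 1]
T3·…·T1 = [1/2 0 0 0; 0 -2 0 2; 0 -1 2 1; 0 0 0 1]
T4·…·T1 = [1/2 0 0 -1; 0 -2 0 3; 0 -1 2 0; 0 0 0 1]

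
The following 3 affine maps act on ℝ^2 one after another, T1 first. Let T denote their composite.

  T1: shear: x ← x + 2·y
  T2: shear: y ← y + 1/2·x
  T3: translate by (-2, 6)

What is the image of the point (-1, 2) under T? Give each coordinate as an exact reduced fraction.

T(p) = (1, 19/2)

T1 shear: x ← x + 2·y: (-1, 2) → (3, 2)
T2 shear: y ← y + 1/2·x: (3, 2) → (3, 7/2)
T3 translate by (-2, 6): (3, 7/2) → (1, 19/2)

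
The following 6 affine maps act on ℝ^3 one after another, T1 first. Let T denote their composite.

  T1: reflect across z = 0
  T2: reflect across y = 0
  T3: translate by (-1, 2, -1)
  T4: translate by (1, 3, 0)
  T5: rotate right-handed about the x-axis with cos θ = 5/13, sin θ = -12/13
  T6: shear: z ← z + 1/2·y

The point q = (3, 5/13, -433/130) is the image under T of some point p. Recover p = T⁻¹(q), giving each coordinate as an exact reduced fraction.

p = (3, 8/5, 0)

T1 = [1 0 0 0; 0 1 0 0; 0 0 -1 0; 0 0 0 1]
T2·T1 = [1 0 0 0; 0 -1 0 0; 0 0 -1 0; 0 0 0 1]
T3·…·T1 = [1 0 0 -1; 0 -1 0 2; 0 0 -1 -1; 0 0 0 1]
T4·…·T1 = [1 0 0 0; 0 -1 0 5; 0 0 -1 -1; 0 0 0 1]
T5·…·T1 = [1 0 0 0; 0 -5/13 -12/13 1; 0 12/13 -5/13 -5; 0 0 0 1]
T6·…·T1 = [1 0 0 0; 0 -5/13 -12/13 1; 0 19/26 -11/13 -9/2; 0 0 0 1]
det M = 1; M⁻¹ = [1 0 0 0; 0 -11/13 12/13 5; 0 -19/26 -5/13 -1; 0 0 0 1]
M⁻¹ · (3, 5/13, -433/130)ᵀ = (3, 8/5, 0)ᵀ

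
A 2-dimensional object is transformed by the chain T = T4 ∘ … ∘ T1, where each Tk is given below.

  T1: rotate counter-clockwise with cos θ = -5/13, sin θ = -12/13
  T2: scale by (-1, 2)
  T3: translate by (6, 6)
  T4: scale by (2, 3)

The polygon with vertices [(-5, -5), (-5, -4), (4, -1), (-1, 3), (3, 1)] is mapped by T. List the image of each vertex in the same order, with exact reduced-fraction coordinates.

T1 rotate counter-clockwise with cos θ = -5/13, sin θ = -12/13: (-5, -5) → (-35/13, 85/13); (-5, -4) → (-23/13, 80/13); (4, -1) → (-32/13, -43/13); (-1, 3) → (41/13, -3/13); (3, 1) → (-3/13, -41/13)
T2 scale by (-1, 2): (-35/13, 85/13) → (35/13, 170/13); (-23/13, 80/13) → (23/13, 160/13); (-32/13, -43/13) → (32/13, -86/13); (41/13, -3/13) → (-41/13, -6/13); (-3/13, -41/13) → (3/13, -82/13)
T3 translate by (6, 6): (35/13, 170/13) → (113/13, 248/13); (23/13, 160/13) → (101/13, 238/13); (32/13, -86/13) → (110/13, -8/13); (-41/13, -6/13) → (37/13, 72/13); (3/13, -82/13) → (81/13, -4/13)
T4 scale by (2, 3): (113/13, 248/13) → (226/13, 744/13); (101/13, 238/13) → (202/13, 714/13); (110/13, -8/13) → (220/13, -24/13); (37/13, 72/13) → (74/13, 216/13); (81/13, -4/13) → (162/13, -12/13)

image vertices: (226/13, 744/13), (202/13, 714/13), (220/13, -24/13), (74/13, 216/13), (162/13, -12/13)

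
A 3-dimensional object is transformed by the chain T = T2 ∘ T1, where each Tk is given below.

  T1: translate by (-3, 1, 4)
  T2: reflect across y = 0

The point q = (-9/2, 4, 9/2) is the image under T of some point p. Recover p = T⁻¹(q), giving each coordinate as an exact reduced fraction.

p = (-3/2, -5, 1/2)

T1 = [1 0 0 -3; 0 1 0 1; 0 0 1 4; 0 0 0 1]
T2·T1 = [1 0 0 -3; 0 -1 0 -1; 0 0 1 4; 0 0 0 1]
det M = -1; M⁻¹ = [1 0 0 3; 0 -1 0 -1; 0 0 1 -4; 0 0 0 1]
M⁻¹ · (-9/2, 4, 9/2)ᵀ = (-3/2, -5, 1/2)ᵀ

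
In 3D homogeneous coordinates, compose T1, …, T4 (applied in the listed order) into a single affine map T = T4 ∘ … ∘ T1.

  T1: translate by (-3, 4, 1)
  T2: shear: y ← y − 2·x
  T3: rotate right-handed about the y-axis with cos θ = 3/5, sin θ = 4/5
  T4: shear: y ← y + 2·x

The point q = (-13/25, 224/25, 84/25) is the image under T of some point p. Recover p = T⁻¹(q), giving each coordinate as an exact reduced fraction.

T1 = [1 0 0 -3; 0 1 0 4; 0 0 1 1; 0 0 0 1]
T2·T1 = [1 0 0 -3; -2 1 0 10; 0 0 1 1; 0 0 0 1]
T3·…·T1 = [3/5 0 4/5 -1; -2 1 0 10; -4/5 0 3/5 3; 0 0 0 1]
T4·…·T1 = [3/5 0 4/5 -1; -4/5 1 8/5 8; -4/5 0 3/5 3; 0 0 0 1]
det M = 1; M⁻¹ = [3/5 0 -4/5 3; -4/5 1 -8/5 -4; 4/5 0 3/5 -1; 0 0 0 1]
M⁻¹ · (-13/25, 224/25, 84/25)ᵀ = (0, 0, 3/5)ᵀ

p = (0, 0, 3/5)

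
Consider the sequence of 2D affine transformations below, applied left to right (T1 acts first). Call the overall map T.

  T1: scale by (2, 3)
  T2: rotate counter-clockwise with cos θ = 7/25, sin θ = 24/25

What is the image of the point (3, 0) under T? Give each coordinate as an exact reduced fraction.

T1 scale by (2, 3): (3, 0) → (6, 0)
T2 rotate counter-clockwise with cos θ = 7/25, sin θ = 24/25: (6, 0) → (42/25, 144/25)

T(p) = (42/25, 144/25)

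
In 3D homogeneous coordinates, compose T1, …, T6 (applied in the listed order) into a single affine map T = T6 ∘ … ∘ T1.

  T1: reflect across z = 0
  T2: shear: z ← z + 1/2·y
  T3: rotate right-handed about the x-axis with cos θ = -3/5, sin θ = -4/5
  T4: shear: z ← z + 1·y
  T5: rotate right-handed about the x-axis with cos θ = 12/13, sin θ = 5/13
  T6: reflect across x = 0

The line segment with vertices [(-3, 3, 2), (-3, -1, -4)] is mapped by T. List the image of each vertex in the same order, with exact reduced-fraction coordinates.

T1 reflect across z = 0: (-3, 3, 2) → (-3, 3, -2); (-3, -1, -4) → (-3, -1, 4)
T2 shear: z ← z + 1/2·y: (-3, 3, -2) → (-3, 3, -1/2); (-3, -1, 4) → (-3, -1, 7/2)
T3 rotate right-handed about the x-axis with cos θ = -3/5, sin θ = -4/5: (-3, 3, -1/2) → (-3, -11/5, -21/10); (-3, -1, 7/2) → (-3, 17/5, -13/10)
T4 shear: z ← z + 1·y: (-3, -11/5, -21/10) → (-3, -11/5, -43/10); (-3, 17/5, -13/10) → (-3, 17/5, 21/10)
T5 rotate right-handed about the x-axis with cos θ = 12/13, sin θ = 5/13: (-3, -11/5, -43/10) → (-3, -49/130, -313/65); (-3, 17/5, 21/10) → (-3, 303/130, 211/65)
T6 reflect across x = 0: (-3, -49/130, -313/65) → (3, -49/130, -313/65); (-3, 303/130, 211/65) → (3, 303/130, 211/65)

image vertices: (3, -49/130, -313/65), (3, 303/130, 211/65)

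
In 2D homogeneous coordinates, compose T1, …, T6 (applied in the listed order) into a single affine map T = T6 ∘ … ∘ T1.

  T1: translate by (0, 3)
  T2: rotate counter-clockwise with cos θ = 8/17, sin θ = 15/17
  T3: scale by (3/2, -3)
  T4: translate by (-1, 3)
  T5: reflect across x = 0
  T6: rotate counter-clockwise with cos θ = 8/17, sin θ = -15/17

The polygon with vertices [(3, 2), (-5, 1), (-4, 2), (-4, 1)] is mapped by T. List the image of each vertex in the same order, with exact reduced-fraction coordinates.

image vertices: (-8, -21/2), (4036/289, -1065/289), (3085/289, -3549/578), (3265/289, -1245/289)

T1 translate by (0, 3): (3, 2) → (3, 5); (-5, 1) → (-5, 4); (-4, 2) → (-4, 5); (-4, 1) → (-4, 4)
T2 rotate counter-clockwise with cos θ = 8/17, sin θ = 15/17: (3, 5) → (-3, 5); (-5, 4) → (-100/17, -43/17); (-4, 5) → (-107/17, -20/17); (-4, 4) → (-92/17, -28/17)
T3 scale by (3/2, -3): (-3, 5) → (-9/2, -15); (-100/17, -43/17) → (-150/17, 129/17); (-107/17, -20/17) → (-321/34, 60/17); (-92/17, -28/17) → (-138/17, 84/17)
T4 translate by (-1, 3): (-9/2, -15) → (-11/2, -12); (-150/17, 129/17) → (-167/17, 180/17); (-321/34, 60/17) → (-355/34, 111/17); (-138/17, 84/17) → (-155/17, 135/17)
T5 reflect across x = 0: (-11/2, -12) → (11/2, -12); (-167/17, 180/17) → (167/17, 180/17); (-355/34, 111/17) → (355/34, 111/17); (-155/17, 135/17) → (155/17, 135/17)
T6 rotate counter-clockwise with cos θ = 8/17, sin θ = -15/17: (11/2, -12) → (-8, -21/2); (167/17, 180/17) → (4036/289, -1065/289); (355/34, 111/17) → (3085/289, -3549/578); (155/17, 135/17) → (3265/289, -1245/289)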